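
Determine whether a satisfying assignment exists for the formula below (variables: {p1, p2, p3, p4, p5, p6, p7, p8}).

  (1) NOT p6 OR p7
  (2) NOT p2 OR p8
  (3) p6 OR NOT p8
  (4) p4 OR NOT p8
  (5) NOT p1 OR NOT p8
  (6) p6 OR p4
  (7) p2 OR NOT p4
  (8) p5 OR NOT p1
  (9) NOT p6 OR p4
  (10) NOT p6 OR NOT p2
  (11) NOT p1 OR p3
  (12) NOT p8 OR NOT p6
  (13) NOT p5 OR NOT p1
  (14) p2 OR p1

No, unsatisfiable

Suppose p6 = false.
Unit clause (NOT p8) forces p8 = false.
Unit clause (NOT p2) forces p2 = false.
Unit clause (p4) forces p4 = true.
Now (NOT p4) is unsatisfied and unit — conflict.
Backtrack on p6: now try p6 = true.
Unit clause (p7) forces p7 = true.
Unit clause (p4) forces p4 = true.
Unit clause (p2) forces p2 = true.
Now (NOT p2) is unsatisfied and unit — conflict.
Neither p6 = true nor p6 = false works.
No assignment satisfies every clause.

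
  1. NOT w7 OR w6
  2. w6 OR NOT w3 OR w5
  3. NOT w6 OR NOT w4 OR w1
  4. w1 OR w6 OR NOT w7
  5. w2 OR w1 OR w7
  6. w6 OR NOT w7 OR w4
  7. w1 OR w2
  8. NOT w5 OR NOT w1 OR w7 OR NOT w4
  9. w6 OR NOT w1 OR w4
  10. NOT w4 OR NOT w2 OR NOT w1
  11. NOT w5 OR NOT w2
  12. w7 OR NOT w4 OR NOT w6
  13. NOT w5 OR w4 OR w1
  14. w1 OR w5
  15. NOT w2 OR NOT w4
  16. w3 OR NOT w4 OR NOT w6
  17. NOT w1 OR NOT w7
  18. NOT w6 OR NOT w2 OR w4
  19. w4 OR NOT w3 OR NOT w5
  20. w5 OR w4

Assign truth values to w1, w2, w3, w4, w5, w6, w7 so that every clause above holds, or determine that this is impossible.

w1=true,  w2=false,  w3=false,  w4=false,  w5=true,  w6=true,  w7=false

Suppose w7 = false.
Suppose w2 = false.
Unit clause (w1) forces w1 = true.
Suppose w5 = true.
Unit clause (NOT w4) forces w4 = false.
Unit clause (w6) forces w6 = true.
Unit clause (NOT w3) forces w3 = false.
All clauses are satisfied.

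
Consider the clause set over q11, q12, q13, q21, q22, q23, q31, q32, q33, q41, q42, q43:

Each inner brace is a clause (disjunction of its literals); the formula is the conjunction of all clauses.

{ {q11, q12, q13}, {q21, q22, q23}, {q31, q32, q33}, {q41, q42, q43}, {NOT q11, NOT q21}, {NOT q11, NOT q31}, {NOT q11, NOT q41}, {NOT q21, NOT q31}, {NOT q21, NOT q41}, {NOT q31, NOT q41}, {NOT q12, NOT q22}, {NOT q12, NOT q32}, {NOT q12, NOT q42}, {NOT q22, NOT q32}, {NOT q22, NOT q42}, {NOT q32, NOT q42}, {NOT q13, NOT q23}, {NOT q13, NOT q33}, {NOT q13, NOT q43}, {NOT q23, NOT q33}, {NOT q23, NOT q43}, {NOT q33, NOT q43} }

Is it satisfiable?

Suppose q11 = false.
Suppose q12 = true.
From the singleton clause (NOT q22), q22 = false.
From the singleton clause (NOT q32), q32 = false.
From the singleton clause (NOT q42), q42 = false.
Suppose q21 = true.
From the singleton clause (NOT q31), q31 = false.
From the singleton clause (q33), q33 = true.
From the singleton clause (NOT q41), q41 = false.
From the singleton clause (q43), q43 = true.
That conflicts with the unit clause (NOT q43).
So q21 must be the other value — set q21 = false.
From the singleton clause (q23), q23 = true.
From the singleton clause (NOT q13), q13 = false.
From the singleton clause (NOT q33), q33 = false.
From the singleton clause (q31), q31 = true.
From the singleton clause (NOT q41), q41 = false.
From the singleton clause (q43), q43 = true.
That conflicts with the unit clause (NOT q43).
Either choice for q21 ends in contradiction.
So q12 must be the other value — set q12 = false.
From the singleton clause (q13), q13 = true.
From the singleton clause (NOT q23), q23 = false.
From the singleton clause (NOT q33), q33 = false.
From the singleton clause (NOT q43), q43 = false.
Suppose q21 = true.
From the singleton clause (NOT q31), q31 = false.
From the singleton clause (q32), q32 = true.
From the singleton clause (NOT q41), q41 = false.
From the singleton clause (q42), q42 = true.
That conflicts with the unit clause (NOT q42).
So q21 must be the other value — set q21 = false.
From the singleton clause (q22), q22 = true.
From the singleton clause (NOT q32), q32 = false.
From the singleton clause (q31), q31 = true.
From the singleton clause (NOT q41), q41 = false.
From the singleton clause (q42), q42 = true.
That conflicts with the unit clause (NOT q42).
Either choice for q21 ends in contradiction.
Either choice for q12 ends in contradiction.
So q11 must be the other value — set q11 = true.
From the singleton clause (NOT q21), q21 = false.
From the singleton clause (NOT q31), q31 = false.
From the singleton clause (NOT q41), q41 = false.
Suppose q22 = true.
From the singleton clause (NOT q12), q12 = false.
From the singleton clause (NOT q32), q32 = false.
From the singleton clause (q33), q33 = true.
From the singleton clause (NOT q42), q42 = false.
From the singleton clause (q43), q43 = true.
That conflicts with the unit clause (NOT q43).
So q22 must be the other value — set q22 = false.
From the singleton clause (q23), q23 = true.
From the singleton clause (NOT q13), q13 = false.
From the singleton clause (NOT q33), q33 = false.
From the singleton clause (q32), q32 = true.
From the singleton clause (NOT q12), q12 = false.
From the singleton clause (NOT q42), q42 = false.
From the singleton clause (q43), q43 = true.
That conflicts with the unit clause (NOT q43).
Either choice for q22 ends in contradiction.
Either choice for q11 ends in contradiction.
No assignment satisfies every clause.

Unsatisfiable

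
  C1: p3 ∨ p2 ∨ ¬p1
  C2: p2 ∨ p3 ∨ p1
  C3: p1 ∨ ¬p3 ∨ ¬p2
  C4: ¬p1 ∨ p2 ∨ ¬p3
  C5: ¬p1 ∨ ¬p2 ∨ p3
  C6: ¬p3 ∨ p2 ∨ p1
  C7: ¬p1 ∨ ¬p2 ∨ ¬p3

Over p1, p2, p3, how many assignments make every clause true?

There are 2^3 = 8 truth assignments over (p1, p2, p3).
Check each against the 7 clauses (columns in the order p1, p2, p3):
  F F F  ✗ fails (p2 ∨ p3 ∨ p1)
  F F T  ✗ fails (¬p3 ∨ p2 ∨ p1)
  F T F  ✓ satisfies all
  F T T  ✗ fails (p1 ∨ ¬p3 ∨ ¬p2)
  T F F  ✗ fails (p3 ∨ p2 ∨ ¬p1)
  T F T  ✗ fails (¬p1 ∨ p2 ∨ ¬p3)
  T T F  ✗ fails (¬p1 ∨ ¬p2 ∨ p3)
  T T T  ✗ fails (¬p1 ∨ ¬p2 ∨ ¬p3)
1 of the 8 rows is a model.

1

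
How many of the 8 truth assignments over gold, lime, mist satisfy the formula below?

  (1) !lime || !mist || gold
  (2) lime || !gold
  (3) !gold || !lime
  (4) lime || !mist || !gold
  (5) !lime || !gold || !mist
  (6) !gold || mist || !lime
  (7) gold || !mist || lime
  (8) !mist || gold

There are 2^3 = 8 truth assignments over (gold, lime, mist).
Split on lime. With lime = true, the clauses containing lime are satisfied and !lime drops from the rest; 1 of the 2^2 = 4 assignments to the other variables satisfy what remains.
With lime = false, by the same count on the reduced clause set, 1 assignment works.
(One model: gold=F, lime=F, mist=F.)
Total: 1 + 1 = 2.

2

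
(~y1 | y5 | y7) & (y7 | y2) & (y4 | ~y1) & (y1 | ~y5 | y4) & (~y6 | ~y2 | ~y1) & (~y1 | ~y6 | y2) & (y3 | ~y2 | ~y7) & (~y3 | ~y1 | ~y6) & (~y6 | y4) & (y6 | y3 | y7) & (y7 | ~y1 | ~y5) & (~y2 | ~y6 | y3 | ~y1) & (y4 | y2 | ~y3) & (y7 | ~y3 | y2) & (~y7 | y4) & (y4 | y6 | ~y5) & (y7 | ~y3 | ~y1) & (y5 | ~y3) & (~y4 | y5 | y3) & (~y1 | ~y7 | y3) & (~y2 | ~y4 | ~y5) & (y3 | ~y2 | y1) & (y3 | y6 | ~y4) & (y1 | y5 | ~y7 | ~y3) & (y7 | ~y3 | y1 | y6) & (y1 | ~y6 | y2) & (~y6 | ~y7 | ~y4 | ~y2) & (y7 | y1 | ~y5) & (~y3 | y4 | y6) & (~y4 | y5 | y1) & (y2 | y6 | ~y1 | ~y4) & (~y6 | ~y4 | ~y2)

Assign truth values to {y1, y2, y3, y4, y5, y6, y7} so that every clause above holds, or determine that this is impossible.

y1 ↦ 0; y2 ↦ 0; y3 ↦ 1; y4 ↦ 1; y5 ↦ 1; y6 ↦ 0; y7 ↦ 1

Case y7 = 1:
(y4) alone gives y4 = 1.
Case y3 = 1:
(y5) alone gives y5 = 1.
(~y2) alone gives y2 = 0.
Case y1 = 0:
(~y6) alone gives y6 = 0.
This assignment satisfies each clause.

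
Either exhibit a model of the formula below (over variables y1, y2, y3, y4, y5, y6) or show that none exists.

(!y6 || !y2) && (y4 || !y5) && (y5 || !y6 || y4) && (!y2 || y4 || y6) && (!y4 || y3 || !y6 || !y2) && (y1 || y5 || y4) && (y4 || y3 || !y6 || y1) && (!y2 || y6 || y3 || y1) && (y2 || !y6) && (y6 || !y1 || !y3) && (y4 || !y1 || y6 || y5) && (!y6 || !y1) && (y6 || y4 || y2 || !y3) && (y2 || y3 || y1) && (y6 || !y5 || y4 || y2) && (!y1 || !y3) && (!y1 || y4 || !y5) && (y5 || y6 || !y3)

y1: true, y2: true, y3: false, y4: true, y5: false, y6: false

Case y6 = false:
Case y4 = true:
Case y1 = true:
Unit clause (!y3) forces y3 = false.
Every clause is now satisfied; y2, y5 are unconstrained.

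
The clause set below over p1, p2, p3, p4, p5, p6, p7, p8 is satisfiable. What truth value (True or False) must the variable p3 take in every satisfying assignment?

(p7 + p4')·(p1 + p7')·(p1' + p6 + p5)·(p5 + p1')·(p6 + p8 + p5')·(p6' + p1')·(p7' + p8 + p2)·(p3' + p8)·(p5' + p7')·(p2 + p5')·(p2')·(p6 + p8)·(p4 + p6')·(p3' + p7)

False

Suppose p3 = 1.
The clause (p8) is unit, so p8 = 1.
The clause (p2') is unit, so p2 = 0.
The clause (p5') is unit, so p5 = 0.
The clause (p1') is unit, so p1 = 0.
The clause (p7') is unit, so p7 = 0.
But (p7) is also a unit clause — contradiction.
So every satisfying assignment has p3 = False.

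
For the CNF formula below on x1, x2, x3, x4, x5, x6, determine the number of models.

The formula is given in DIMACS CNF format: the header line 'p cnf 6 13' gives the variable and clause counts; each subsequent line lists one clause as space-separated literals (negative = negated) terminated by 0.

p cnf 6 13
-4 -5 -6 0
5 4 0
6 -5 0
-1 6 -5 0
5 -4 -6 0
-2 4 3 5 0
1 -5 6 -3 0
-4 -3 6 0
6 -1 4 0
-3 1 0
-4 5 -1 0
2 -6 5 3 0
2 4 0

5

There are 2^6 = 64 truth assignments over (x1, x2, x3, x4, x5, x6).
Split on x5. With x5 = True, the clauses containing x5 are satisfied and ¬x5 drops from the rest; 3 of the 2^5 = 32 assignments to the other variables satisfy what remains.
With x5 = False, by the same count on the reduced clause set, 2 assignments work.
(One model: x1=F, x2=F, x3=F, x4=T, x5=F, x6=F.)
Total: 3 + 2 = 5.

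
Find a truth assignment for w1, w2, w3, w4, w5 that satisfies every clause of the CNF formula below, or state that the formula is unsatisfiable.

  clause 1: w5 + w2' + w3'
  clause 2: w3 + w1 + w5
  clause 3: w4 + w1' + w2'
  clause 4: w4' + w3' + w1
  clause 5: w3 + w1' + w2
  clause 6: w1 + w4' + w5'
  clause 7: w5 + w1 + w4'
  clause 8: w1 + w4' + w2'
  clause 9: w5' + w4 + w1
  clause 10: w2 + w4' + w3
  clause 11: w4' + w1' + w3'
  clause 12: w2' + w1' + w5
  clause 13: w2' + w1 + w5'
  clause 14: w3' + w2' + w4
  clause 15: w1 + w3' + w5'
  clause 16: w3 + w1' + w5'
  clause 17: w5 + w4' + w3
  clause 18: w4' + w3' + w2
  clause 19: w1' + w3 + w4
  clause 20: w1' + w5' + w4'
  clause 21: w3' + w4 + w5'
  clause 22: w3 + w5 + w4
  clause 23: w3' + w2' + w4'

Suppose w5 = 0.
Suppose w2 = 0.
Suppose w3 = 1.
From the singleton clause (w4'), w4 = 0.
No clause remains; w1 is free.

w1 ↦ 0, w2 ↦ 0, w3 ↦ 1, w4 ↦ 0, w5 ↦ 0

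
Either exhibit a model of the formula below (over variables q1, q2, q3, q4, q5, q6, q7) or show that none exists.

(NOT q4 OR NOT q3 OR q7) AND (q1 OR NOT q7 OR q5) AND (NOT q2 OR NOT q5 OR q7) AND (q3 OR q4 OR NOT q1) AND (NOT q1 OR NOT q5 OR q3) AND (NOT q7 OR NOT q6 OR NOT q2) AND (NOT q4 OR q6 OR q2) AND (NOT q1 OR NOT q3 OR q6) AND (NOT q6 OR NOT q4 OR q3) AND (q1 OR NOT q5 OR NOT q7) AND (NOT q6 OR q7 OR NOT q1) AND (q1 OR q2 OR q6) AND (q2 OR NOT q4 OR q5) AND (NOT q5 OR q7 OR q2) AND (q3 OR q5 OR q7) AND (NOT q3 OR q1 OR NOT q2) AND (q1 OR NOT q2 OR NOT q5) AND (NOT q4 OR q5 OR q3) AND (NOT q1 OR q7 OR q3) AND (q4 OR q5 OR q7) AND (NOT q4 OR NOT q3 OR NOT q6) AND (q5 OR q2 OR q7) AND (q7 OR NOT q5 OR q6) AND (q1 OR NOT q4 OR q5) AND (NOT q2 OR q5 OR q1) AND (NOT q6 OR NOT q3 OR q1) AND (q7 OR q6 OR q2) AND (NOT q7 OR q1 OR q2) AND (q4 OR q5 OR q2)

q1: true, q2: false, q3: true, q4: false, q5: true, q6: true, q7: true

Try q4 = false.
Try q3 = true.
Try q1 = true.
(q6) alone gives q6 = true.
(q7) alone gives q7 = true.
(NOT q2) alone gives q2 = false.
(q5) alone gives q5 = true.
This assignment satisfies each clause.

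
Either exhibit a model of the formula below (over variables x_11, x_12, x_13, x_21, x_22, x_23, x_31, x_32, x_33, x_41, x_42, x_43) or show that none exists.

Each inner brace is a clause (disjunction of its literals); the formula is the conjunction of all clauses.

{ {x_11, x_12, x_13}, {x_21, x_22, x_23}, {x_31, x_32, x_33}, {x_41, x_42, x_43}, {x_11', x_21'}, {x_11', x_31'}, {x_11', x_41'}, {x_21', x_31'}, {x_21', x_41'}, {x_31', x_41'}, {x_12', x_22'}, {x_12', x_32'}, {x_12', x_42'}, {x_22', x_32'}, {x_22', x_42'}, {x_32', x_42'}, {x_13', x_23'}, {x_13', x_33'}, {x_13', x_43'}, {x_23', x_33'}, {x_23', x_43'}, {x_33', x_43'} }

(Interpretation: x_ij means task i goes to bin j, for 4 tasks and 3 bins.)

Try x_11 = 0.
Try x_12 = 1.
Unit clause (x_22') forces x_22 = 0.
Unit clause (x_32') forces x_32 = 0.
Unit clause (x_42') forces x_42 = 0.
Try x_21 = 1.
Unit clause (x_31') forces x_31 = 0.
Unit clause (x_33) forces x_33 = 1.
Unit clause (x_41') forces x_41 = 0.
Unit clause (x_43) forces x_43 = 1.
But (x_43') is also a unit clause — contradiction.
Undo x_21 and try x_21 = 0.
Unit clause (x_23) forces x_23 = 1.
Unit clause (x_13') forces x_13 = 0.
Unit clause (x_33') forces x_33 = 0.
Unit clause (x_31) forces x_31 = 1.
Unit clause (x_41') forces x_41 = 0.
Unit clause (x_43) forces x_43 = 1.
But (x_43') is also a unit clause — contradiction.
Both values of x_21 lead to a conflict.
Undo x_12 and try x_12 = 0.
Unit clause (x_13) forces x_13 = 1.
Unit clause (x_23') forces x_23 = 0.
Unit clause (x_33') forces x_33 = 0.
Unit clause (x_43') forces x_43 = 0.
Try x_21 = 1.
Unit clause (x_31') forces x_31 = 0.
Unit clause (x_32) forces x_32 = 1.
Unit clause (x_41') forces x_41 = 0.
Unit clause (x_42) forces x_42 = 1.
But (x_42') is also a unit clause — contradiction.
Undo x_21 and try x_21 = 0.
Unit clause (x_22) forces x_22 = 1.
Unit clause (x_32') forces x_32 = 0.
Unit clause (x_31) forces x_31 = 1.
Unit clause (x_41') forces x_41 = 0.
Unit clause (x_42) forces x_42 = 1.
But (x_42') is also a unit clause — contradiction.
Both values of x_21 lead to a conflict.
Both values of x_12 lead to a conflict.
Undo x_11 and try x_11 = 1.
Unit clause (x_21') forces x_21 = 0.
Unit clause (x_31') forces x_31 = 0.
Unit clause (x_41') forces x_41 = 0.
Try x_22 = 1.
Unit clause (x_12') forces x_12 = 0.
Unit clause (x_32') forces x_32 = 0.
Unit clause (x_33) forces x_33 = 1.
Unit clause (x_42') forces x_42 = 0.
Unit clause (x_43) forces x_43 = 1.
But (x_43') is also a unit clause — contradiction.
Undo x_22 and try x_22 = 0.
Unit clause (x_23) forces x_23 = 1.
Unit clause (x_13') forces x_13 = 0.
Unit clause (x_33') forces x_33 = 0.
Unit clause (x_32) forces x_32 = 1.
Unit clause (x_12') forces x_12 = 0.
Unit clause (x_42') forces x_42 = 0.
Unit clause (x_43) forces x_43 = 1.
But (x_43') is also a unit clause — contradiction.
Both values of x_22 lead to a conflict.
Both values of x_11 lead to a conflict.

UNSATISFIABLE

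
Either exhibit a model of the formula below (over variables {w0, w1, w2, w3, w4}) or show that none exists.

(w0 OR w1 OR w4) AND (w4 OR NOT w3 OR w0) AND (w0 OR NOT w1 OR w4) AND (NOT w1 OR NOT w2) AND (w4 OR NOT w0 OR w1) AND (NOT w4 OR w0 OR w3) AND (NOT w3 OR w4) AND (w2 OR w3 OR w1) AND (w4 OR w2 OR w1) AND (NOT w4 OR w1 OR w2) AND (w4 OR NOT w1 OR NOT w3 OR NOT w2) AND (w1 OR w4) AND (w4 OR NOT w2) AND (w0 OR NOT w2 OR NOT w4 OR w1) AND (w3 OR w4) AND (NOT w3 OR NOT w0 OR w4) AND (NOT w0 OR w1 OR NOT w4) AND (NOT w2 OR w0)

Try w1 = true.
(NOT w2) alone gives w2 = false.
Try w0 = true.
Try w3 = false.
(w4) alone gives w4 = true.
All clauses are satisfied.

w0=true,  w1=true,  w2=false,  w3=false,  w4=true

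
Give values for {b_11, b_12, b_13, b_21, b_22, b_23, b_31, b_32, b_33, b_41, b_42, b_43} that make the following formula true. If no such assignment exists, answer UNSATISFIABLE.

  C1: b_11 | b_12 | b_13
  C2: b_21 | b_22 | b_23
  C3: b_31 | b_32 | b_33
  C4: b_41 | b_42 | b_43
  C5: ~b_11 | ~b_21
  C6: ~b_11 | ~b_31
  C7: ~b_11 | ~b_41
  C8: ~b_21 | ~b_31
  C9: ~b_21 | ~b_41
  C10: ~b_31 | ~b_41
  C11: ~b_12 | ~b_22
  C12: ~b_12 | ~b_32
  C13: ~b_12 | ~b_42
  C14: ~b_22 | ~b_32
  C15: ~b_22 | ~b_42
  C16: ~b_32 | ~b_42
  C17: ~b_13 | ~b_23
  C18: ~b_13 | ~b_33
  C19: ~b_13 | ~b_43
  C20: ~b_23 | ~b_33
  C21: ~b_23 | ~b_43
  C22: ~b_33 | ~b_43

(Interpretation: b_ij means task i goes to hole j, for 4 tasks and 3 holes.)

UNSATISFIABLE

Case b_11 = 0:
Case b_12 = 1:
Unit clause (~b_22) forces b_22 = 0.
Unit clause (~b_32) forces b_32 = 0.
Unit clause (~b_42) forces b_42 = 0.
Case b_21 = 1:
Unit clause (~b_31) forces b_31 = 0.
Unit clause (b_33) forces b_33 = 1.
Unit clause (~b_41) forces b_41 = 0.
Unit clause (b_43) forces b_43 = 1.
Now (~b_43) is unsatisfied and unit — conflict.
Undo b_21 and try b_21 = 0.
Unit clause (b_23) forces b_23 = 1.
Unit clause (~b_13) forces b_13 = 0.
Unit clause (~b_33) forces b_33 = 0.
Unit clause (b_31) forces b_31 = 1.
Unit clause (~b_41) forces b_41 = 0.
Unit clause (b_43) forces b_43 = 1.
Now (~b_43) is unsatisfied and unit — conflict.
Neither b_21 = 1 nor b_21 = 0 works.
Undo b_12 and try b_12 = 0.
Unit clause (b_13) forces b_13 = 1.
Unit clause (~b_23) forces b_23 = 0.
Unit clause (~b_33) forces b_33 = 0.
Unit clause (~b_43) forces b_43 = 0.
Case b_21 = 1:
Unit clause (~b_31) forces b_31 = 0.
Unit clause (b_32) forces b_32 = 1.
Unit clause (~b_41) forces b_41 = 0.
Unit clause (b_42) forces b_42 = 1.
Now (~b_42) is unsatisfied and unit — conflict.
Undo b_21 and try b_21 = 0.
Unit clause (b_22) forces b_22 = 1.
Unit clause (~b_32) forces b_32 = 0.
Unit clause (b_31) forces b_31 = 1.
Unit clause (~b_41) forces b_41 = 0.
Unit clause (b_42) forces b_42 = 1.
Now (~b_42) is unsatisfied and unit — conflict.
Neither b_21 = 1 nor b_21 = 0 works.
Neither b_12 = 1 nor b_12 = 0 works.
Undo b_11 and try b_11 = 1.
Unit clause (~b_21) forces b_21 = 0.
Unit clause (~b_31) forces b_31 = 0.
Unit clause (~b_41) forces b_41 = 0.
Case b_22 = 1:
Unit clause (~b_12) forces b_12 = 0.
Unit clause (~b_32) forces b_32 = 0.
Unit clause (b_33) forces b_33 = 1.
Unit clause (~b_42) forces b_42 = 0.
Unit clause (b_43) forces b_43 = 1.
Now (~b_43) is unsatisfied and unit — conflict.
Undo b_22 and try b_22 = 0.
Unit clause (b_23) forces b_23 = 1.
Unit clause (~b_13) forces b_13 = 0.
Unit clause (~b_33) forces b_33 = 0.
Unit clause (b_32) forces b_32 = 1.
Unit clause (~b_12) forces b_12 = 0.
Unit clause (~b_42) forces b_42 = 0.
Unit clause (b_43) forces b_43 = 1.
Now (~b_43) is unsatisfied and unit — conflict.
Neither b_22 = 1 nor b_22 = 0 works.
Neither b_11 = 1 nor b_11 = 0 works.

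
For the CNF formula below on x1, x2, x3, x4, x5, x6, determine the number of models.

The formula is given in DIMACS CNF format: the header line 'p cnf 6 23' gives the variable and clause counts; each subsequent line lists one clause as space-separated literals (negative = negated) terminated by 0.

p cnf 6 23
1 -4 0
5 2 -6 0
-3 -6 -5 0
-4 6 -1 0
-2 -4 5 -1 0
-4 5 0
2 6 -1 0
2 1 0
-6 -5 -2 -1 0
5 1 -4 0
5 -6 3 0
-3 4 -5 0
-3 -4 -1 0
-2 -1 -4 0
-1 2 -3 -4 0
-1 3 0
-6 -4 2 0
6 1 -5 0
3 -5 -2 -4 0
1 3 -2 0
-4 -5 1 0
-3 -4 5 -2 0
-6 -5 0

4

There are 2^6 = 64 truth assignments over (x1, x2, x3, x4, x5, x6).
Split on x1. With x1 = True, the clauses containing x1 are satisfied and ¬x1 drops from the rest; 2 of the 2^5 = 32 assignments to the other variables satisfy what remains.
With x1 = False, by the same count on the reduced clause set, 2 assignments work.
(One model: x1=F, x2=T, x3=T, x4=F, x5=F, x6=F.)
Total: 2 + 2 = 4.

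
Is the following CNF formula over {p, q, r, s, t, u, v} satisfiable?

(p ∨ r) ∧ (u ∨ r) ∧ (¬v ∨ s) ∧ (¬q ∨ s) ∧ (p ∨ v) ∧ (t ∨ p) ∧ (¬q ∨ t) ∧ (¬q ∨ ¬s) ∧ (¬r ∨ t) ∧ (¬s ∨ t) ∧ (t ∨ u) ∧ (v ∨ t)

Satisfiable

Suppose p = True.
Suppose u = True.
Suppose v = False.
(t) alone gives t = True.
Suppose q = False.
No clause remains; r, s are free.
A satisfying assignment: p: True; q: False; r: True; s: False; t: True; u: True; v: False.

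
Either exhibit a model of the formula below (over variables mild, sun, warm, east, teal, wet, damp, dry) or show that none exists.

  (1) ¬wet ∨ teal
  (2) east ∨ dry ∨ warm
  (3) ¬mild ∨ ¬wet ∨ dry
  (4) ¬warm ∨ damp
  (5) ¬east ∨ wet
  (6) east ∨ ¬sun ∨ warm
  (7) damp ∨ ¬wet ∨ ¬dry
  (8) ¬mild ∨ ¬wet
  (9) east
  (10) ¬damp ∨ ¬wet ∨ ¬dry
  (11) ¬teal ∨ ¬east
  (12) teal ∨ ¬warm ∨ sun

UNSATISFIABLE

From the singleton clause (east), east = True.
From the singleton clause (wet), wet = True.
From the singleton clause (teal), teal = True.
Now (¬teal) is unsatisfied and unit — conflict.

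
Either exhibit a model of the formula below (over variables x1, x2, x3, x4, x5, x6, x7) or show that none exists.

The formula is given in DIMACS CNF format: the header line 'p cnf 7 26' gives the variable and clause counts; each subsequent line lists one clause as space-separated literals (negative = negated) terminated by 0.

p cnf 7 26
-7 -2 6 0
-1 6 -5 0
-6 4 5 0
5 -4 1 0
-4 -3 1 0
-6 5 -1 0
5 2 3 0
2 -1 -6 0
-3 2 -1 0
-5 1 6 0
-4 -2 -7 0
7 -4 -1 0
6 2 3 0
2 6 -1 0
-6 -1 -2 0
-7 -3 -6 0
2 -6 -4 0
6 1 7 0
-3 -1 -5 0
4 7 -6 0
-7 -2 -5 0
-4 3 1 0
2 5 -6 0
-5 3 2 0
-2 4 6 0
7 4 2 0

Case x7 = True:
Case x2 = False:
Case x5 = False:
From the singleton clause (x3), x3 = True.
From the singleton clause (¬x1), x1 = False.
From the singleton clause (¬x4), x4 = False.
From the singleton clause (¬x6), x6 = False.
Every clause now holds.

x1=False, x2=False, x3=True, x4=False, x5=False, x6=False, x7=True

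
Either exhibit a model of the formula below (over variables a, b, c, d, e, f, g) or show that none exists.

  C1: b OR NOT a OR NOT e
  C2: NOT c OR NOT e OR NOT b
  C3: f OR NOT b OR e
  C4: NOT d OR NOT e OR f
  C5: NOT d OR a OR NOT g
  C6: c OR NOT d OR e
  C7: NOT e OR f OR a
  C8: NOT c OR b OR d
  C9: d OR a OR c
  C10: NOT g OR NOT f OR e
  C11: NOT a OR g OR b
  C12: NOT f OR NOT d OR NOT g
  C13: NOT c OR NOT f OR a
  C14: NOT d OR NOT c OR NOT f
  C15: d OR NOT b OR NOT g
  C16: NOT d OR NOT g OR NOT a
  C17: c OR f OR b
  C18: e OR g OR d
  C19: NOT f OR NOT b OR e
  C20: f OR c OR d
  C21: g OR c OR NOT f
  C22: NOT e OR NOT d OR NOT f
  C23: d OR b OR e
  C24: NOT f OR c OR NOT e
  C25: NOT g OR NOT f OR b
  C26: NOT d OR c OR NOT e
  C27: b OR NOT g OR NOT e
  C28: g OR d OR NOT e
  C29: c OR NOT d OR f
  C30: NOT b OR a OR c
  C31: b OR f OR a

Case b = true:
Case c = false:
The clause (a) is unit, so a = true.
Case f = true:
The clause (e) is unit, so e = true.
That conflicts with the unit clause (NOT e).
Undo f and try f = false.
The clause (e) is unit, so e = true.
The clause (NOT d) is unit, so d = false.
That conflicts with the unit clause (d).
Either choice for f ends in contradiction.
Undo c and try c = true.
The clause (NOT e) is unit, so e = false.
The clause (f) is unit, so f = true.
That conflicts with the unit clause (NOT f).
Either choice for c ends in contradiction.
Undo b and try b = false.
Case a = false:
The clause (f) is unit, so f = true.
The clause (NOT c) is unit, so c = false.
The clause (d) is unit, so d = true.
The clause (NOT g) is unit, so g = false.
That conflicts with the unit clause (g).
Undo a and try a = true.
The clause (NOT e) is unit, so e = false.
The clause (g) is unit, so g = true.
The clause (NOT f) is unit, so f = false.
The clause (NOT d) is unit, so d = false.
That conflicts with the unit clause (d).
Either choice for a ends in contradiction.
Either choice for b ends in contradiction.

UNSATISFIABLE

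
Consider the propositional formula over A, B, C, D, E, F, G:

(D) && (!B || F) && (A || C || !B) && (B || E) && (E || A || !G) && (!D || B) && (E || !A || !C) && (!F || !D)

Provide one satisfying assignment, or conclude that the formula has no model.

UNSATISFIABLE

The clause (D) is unit, so D = true.
The clause (B) is unit, so B = true.
The clause (F) is unit, so F = true.
That conflicts with the unit clause (!F).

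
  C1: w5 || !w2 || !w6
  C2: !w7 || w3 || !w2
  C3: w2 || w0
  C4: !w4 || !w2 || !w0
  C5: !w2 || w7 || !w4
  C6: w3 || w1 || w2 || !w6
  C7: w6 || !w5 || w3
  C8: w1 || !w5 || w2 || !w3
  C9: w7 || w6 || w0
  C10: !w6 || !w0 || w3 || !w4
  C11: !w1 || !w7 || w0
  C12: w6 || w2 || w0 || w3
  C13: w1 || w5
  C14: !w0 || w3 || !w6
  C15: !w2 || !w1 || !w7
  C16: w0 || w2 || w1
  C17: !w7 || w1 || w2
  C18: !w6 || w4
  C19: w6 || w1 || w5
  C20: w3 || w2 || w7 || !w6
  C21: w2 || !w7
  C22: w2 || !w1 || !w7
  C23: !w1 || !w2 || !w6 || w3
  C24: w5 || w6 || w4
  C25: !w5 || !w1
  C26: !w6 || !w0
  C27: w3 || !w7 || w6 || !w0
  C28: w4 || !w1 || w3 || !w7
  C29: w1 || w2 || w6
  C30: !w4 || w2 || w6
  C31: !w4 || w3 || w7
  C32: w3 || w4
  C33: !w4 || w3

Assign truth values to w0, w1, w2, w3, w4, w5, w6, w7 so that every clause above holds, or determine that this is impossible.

Case w2 = true:
Case w5 = true:
Unit clause (!w1) forces w1 = false.
Case w7 = true:
Unit clause (w3) forces w3 = true.
Case w4 = false:
Unit clause (!w6) forces w6 = false.
No clause remains; w0 is free.

w0: false,  w1: false,  w2: true,  w3: true,  w4: false,  w5: true,  w6: false,  w7: true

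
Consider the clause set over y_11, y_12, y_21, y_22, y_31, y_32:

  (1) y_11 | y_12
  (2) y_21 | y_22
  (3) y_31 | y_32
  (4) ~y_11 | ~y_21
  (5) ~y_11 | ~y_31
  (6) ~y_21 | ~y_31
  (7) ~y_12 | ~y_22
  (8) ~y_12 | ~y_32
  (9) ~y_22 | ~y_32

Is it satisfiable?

Case y_11 = 1:
(~y_21) alone gives y_21 = 0.
(y_22) alone gives y_22 = 1.
(~y_31) alone gives y_31 = 0.
(y_32) alone gives y_32 = 1.
Now (~y_32) is unsatisfied and unit — conflict.
That branch fails; take y_11 = 0 instead.
(y_12) alone gives y_12 = 1.
(~y_22) alone gives y_22 = 0.
(y_21) alone gives y_21 = 1.
(~y_31) alone gives y_31 = 0.
(y_32) alone gives y_32 = 1.
Now (~y_32) is unsatisfied and unit — conflict.
Either choice for y_11 ends in contradiction.
No assignment satisfies every clause.

No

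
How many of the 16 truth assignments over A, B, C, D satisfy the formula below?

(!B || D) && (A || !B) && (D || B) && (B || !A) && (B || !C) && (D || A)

3

There are 2^4 = 16 truth assignments over (A, B, C, D).
Split on B. With B = true, the clauses containing B are satisfied and !B drops from the rest; 2 of the 2^3 = 8 assignments to the other variables satisfy what remains.
With B = false, by the same count on the reduced clause set, 1 assignment works.
(One model: A=F, B=F, C=F, D=T.)
Total: 2 + 1 = 3.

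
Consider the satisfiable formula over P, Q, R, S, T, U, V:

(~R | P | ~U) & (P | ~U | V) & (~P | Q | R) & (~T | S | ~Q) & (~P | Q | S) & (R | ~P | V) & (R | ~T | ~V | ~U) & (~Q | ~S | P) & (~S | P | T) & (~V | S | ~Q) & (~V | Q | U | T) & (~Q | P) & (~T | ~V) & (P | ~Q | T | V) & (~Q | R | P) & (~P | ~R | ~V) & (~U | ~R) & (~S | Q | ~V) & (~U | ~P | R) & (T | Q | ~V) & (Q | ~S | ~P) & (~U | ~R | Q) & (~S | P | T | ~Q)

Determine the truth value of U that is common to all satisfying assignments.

False

Suppose U = 1.
The clause (~R) is unit, so R = 0.
The clause (~P) is unit, so P = 0.
The clause (V) is unit, so V = 1.
The clause (~T) is unit, so T = 0.
The clause (~S) is unit, so S = 0.
The clause (~Q) is unit, so Q = 0.
That conflicts with the unit clause (Q).
So every satisfying assignment has U = False.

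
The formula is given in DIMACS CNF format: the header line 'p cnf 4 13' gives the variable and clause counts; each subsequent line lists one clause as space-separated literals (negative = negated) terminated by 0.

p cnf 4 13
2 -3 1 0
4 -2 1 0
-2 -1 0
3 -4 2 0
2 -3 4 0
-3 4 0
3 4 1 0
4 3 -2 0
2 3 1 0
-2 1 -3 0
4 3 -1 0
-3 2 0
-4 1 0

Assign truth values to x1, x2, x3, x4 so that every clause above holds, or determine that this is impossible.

Try x2 = False.
The clause (¬x3) is unit, so x3 = False.
The clause (¬x4) is unit, so x4 = False.
The clause (x1) is unit, so x1 = True.
That conflicts with the unit clause (¬x1).
Undo x2 and try x2 = True.
The clause (¬x1) is unit, so x1 = False.
The clause (x4) is unit, so x4 = True.
That conflicts with the unit clause (¬x4).
Both values of x2 lead to a conflict.

UNSATISFIABLE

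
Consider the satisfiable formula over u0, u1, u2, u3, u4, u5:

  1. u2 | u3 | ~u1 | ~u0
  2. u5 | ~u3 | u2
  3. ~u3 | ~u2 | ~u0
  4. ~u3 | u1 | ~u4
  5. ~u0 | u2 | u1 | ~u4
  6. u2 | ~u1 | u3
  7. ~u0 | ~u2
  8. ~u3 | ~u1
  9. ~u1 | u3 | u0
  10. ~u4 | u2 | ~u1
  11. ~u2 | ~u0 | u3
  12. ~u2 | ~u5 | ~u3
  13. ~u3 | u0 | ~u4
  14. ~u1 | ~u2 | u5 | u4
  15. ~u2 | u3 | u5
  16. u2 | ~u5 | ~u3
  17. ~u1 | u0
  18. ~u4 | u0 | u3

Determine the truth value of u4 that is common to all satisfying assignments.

False

Suppose u4 = 1.
Branch on u3: set u3 = 0.
The clause (u0) is unit, so u0 = 1.
The clause (~u2) is unit, so u2 = 0.
The clause (~u1) is unit, so u1 = 0.
Now (u1) is unsatisfied and unit — conflict.
That branch fails; take u3 = 1 instead.
The clause (u1) is unit, so u1 = 1.
Now (~u1) is unsatisfied and unit — conflict.
Neither u3 = 1 nor u3 = 0 works.
So every satisfying assignment has u4 = False.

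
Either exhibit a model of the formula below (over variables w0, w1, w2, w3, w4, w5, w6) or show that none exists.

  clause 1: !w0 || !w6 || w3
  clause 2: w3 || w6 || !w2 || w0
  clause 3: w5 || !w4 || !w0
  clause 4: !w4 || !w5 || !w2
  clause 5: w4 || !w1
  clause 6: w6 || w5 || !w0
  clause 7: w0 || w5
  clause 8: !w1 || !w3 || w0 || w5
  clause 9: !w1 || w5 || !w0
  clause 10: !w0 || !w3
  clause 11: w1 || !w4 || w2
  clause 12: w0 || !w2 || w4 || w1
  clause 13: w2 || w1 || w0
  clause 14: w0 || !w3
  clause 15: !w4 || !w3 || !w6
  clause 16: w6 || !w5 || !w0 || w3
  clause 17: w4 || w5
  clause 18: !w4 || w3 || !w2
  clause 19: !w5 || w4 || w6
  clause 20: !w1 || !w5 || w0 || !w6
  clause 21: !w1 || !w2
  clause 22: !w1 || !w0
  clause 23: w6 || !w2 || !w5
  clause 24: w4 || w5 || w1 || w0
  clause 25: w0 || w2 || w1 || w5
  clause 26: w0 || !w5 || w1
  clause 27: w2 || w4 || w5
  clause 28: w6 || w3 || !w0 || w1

w0=false, w1=true, w2=false, w3=false, w4=true, w5=true, w6=false

Try w4 = true.
Try w5 = true.
From the singleton clause (!w2), w2 = false.
From the singleton clause (w1), w1 = true.
From the singleton clause (!w0), w0 = false.
From the singleton clause (!w3), w3 = false.
From the singleton clause (!w6), w6 = false.
Every clause now holds.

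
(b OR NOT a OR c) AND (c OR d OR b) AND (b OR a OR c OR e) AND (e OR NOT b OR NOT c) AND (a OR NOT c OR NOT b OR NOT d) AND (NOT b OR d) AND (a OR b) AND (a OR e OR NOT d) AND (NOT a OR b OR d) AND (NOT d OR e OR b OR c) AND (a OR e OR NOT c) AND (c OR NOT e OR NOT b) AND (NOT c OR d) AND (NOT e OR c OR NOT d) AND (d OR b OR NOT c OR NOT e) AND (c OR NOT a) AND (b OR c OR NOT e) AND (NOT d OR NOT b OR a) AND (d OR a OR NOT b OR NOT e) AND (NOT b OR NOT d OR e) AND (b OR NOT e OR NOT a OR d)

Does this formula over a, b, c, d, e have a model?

Yes

Branch on b: set b = false.
Unit clause (a) forces a = true.
Unit clause (c) forces c = true.
Unit clause (d) forces d = true.
No clause remains; e is free.
A satisfying assignment: a: true; b: false; c: true; d: true; e: false.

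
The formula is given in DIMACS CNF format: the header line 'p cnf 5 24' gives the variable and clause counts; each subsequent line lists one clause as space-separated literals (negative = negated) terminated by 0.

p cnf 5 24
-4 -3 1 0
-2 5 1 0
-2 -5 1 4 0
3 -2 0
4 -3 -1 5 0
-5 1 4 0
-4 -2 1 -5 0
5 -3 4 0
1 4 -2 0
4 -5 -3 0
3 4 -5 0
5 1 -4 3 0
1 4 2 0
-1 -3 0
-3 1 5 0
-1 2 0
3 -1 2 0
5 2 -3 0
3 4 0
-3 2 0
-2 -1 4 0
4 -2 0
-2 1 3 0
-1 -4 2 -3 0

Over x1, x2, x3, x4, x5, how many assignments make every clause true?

1

There are 2^5 = 32 truth assignments over (x1, x2, x3, x4, x5).
Split on x4. With x4 = True, the clauses containing x4 are satisfied and ¬x4 drops from the rest; 1 of the 2^4 = 16 assignments to the other variables satisfy what remains.
With x4 = False, by the same count on the reduced clause set, 0 assignments work.
Total: 1 + 0 = 1.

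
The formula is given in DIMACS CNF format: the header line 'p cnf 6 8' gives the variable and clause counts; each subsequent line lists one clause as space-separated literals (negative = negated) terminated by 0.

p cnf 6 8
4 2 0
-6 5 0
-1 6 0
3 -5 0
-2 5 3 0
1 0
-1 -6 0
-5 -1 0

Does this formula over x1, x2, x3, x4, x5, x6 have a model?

Unit clause (x1) forces x1 = True.
Unit clause (x6) forces x6 = True.
But (¬x6) is also a unit clause — contradiction.
No assignment satisfies every clause.

Unsatisfiable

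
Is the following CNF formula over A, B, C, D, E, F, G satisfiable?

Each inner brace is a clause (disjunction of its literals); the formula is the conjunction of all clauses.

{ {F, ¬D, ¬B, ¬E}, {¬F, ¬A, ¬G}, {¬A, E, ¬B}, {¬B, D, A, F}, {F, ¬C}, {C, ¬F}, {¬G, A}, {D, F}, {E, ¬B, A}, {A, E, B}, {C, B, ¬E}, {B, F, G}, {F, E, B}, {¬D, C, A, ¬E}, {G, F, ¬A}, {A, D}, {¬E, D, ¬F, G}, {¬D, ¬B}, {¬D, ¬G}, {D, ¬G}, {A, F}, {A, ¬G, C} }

Case F = True:
The clause (C) is unit, so C = True.
Case A = True:
The clause (¬G) is unit, so G = False.
Case E = False:
The clause (¬B) is unit, so B = False.
Every clause is now satisfied; D is unconstrained.
A satisfying assignment: A=True,  B=False,  C=True,  D=True,  E=False,  F=True,  G=False.

Satisfiable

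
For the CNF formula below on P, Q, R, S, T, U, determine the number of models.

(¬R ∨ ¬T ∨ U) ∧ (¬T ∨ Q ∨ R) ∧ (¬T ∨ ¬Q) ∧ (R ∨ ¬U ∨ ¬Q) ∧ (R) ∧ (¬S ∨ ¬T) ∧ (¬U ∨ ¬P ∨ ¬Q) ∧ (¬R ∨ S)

There are 2^6 = 64 truth assignments over (P, Q, R, S, T, U).
Split on R. With R = True, the clauses containing R are satisfied and ¬R drops from the rest; 7 of the 2^5 = 32 assignments to the other variables satisfy what remains.
With R = False, by the same count on the reduced clause set, 0 assignments work.
(One model: P=F, Q=F, R=T, S=T, T=F, U=F.)
Total: 7 + 0 = 7.

7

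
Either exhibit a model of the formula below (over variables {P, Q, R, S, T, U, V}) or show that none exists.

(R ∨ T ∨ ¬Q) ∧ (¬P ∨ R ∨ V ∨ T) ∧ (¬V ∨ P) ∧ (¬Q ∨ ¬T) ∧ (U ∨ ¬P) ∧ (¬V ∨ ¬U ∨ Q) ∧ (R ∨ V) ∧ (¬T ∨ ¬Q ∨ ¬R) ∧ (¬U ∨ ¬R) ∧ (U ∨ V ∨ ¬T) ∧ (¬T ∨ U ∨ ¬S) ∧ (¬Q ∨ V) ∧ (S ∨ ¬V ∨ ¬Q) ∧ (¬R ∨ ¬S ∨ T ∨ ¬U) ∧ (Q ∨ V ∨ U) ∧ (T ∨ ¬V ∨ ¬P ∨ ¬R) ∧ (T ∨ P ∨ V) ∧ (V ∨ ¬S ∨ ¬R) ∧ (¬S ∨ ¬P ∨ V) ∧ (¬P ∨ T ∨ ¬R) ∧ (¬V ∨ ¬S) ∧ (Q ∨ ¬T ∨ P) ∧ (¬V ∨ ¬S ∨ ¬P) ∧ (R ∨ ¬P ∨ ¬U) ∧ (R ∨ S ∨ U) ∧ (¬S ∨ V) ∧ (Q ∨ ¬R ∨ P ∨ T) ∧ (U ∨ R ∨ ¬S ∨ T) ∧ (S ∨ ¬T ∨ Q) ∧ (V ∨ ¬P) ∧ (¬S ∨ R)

UNSATISFIABLE

Suppose V = False.
The clause (R) is unit, so R = True.
The clause (¬U) is unit, so U = False.
The clause (¬P) is unit, so P = False.
The clause (¬T) is unit, so T = False.
But (T) is also a unit clause — contradiction.
Backtrack on V: now try V = True.
The clause (P) is unit, so P = True.
The clause (U) is unit, so U = True.
The clause (Q) is unit, so Q = True.
The clause (¬T) is unit, so T = False.
The clause (R) is unit, so R = True.
But (¬R) is also a unit clause — contradiction.
Neither V = True nor V = False works.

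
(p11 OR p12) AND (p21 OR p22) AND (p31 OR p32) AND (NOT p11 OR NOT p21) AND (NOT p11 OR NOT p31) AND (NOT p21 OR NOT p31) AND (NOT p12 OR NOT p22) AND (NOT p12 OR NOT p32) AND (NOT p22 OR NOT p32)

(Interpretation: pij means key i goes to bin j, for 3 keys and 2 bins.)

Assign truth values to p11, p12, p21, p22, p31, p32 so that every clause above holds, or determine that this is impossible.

UNSATISFIABLE

Case p11 = true:
From the singleton clause (NOT p21), p21 = false.
From the singleton clause (p22), p22 = true.
From the singleton clause (NOT p31), p31 = false.
From the singleton clause (p32), p32 = true.
That conflicts with the unit clause (NOT p32).
Backtrack on p11: now try p11 = false.
From the singleton clause (p12), p12 = true.
From the singleton clause (NOT p22), p22 = false.
From the singleton clause (p21), p21 = true.
From the singleton clause (NOT p31), p31 = false.
From the singleton clause (p32), p32 = true.
That conflicts with the unit clause (NOT p32).
Both values of p11 lead to a conflict.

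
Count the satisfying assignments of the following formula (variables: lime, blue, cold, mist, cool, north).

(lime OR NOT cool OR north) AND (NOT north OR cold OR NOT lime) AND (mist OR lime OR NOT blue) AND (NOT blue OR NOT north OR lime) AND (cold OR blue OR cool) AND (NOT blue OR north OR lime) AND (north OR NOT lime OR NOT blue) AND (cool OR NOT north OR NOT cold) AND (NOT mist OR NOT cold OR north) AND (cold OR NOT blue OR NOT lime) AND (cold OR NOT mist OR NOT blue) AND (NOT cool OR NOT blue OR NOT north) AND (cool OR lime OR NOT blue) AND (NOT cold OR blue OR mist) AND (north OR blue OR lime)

6

There are 2^6 = 64 truth assignments over (lime, blue, cold, mist, cool, north).
Split on blue. With blue = true, the clauses containing blue are satisfied and NOT blue drops from the rest; 0 of the 2^5 = 32 assignments to the other variables satisfy what remains.
With blue = false, by the same count on the reduced clause set, 6 assignments work.
(One model: lime=F, blue=F, cold=F, mist=F, cool=T, north=T.)
Total: 0 + 6 = 6.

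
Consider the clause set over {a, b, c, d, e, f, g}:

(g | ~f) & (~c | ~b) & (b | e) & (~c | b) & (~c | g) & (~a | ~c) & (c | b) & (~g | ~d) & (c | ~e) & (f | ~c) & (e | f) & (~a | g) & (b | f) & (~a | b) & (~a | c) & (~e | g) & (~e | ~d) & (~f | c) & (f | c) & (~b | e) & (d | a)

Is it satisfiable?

Branch on g: set g = 1.
Unit clause (~d) forces d = 0.
Unit clause (a) forces a = 1.
Unit clause (~c) forces c = 0.
That conflicts with the unit clause (c).
Backtrack on g: now try g = 0.
Unit clause (~f) forces f = 0.
Unit clause (~c) forces c = 0.
That conflicts with the unit clause (c).
Both values of g lead to a conflict.
No assignment satisfies every clause.

No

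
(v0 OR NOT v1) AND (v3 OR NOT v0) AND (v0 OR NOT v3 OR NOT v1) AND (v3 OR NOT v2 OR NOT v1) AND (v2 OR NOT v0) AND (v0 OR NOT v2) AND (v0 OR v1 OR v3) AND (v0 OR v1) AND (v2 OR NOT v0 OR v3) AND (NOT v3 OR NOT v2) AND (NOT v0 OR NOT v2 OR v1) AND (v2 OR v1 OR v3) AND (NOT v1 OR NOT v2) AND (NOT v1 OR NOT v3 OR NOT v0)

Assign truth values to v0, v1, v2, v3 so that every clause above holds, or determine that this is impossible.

UNSATISFIABLE

Case v0 = true:
From the singleton clause (v3), v3 = true.
From the singleton clause (v2), v2 = true.
Now (NOT v2) is unsatisfied and unit — conflict.
Backtrack on v0: now try v0 = false.
From the singleton clause (NOT v1), v1 = false.
Now (v1) is unsatisfied and unit — conflict.
Neither v0 = true nor v0 = false works.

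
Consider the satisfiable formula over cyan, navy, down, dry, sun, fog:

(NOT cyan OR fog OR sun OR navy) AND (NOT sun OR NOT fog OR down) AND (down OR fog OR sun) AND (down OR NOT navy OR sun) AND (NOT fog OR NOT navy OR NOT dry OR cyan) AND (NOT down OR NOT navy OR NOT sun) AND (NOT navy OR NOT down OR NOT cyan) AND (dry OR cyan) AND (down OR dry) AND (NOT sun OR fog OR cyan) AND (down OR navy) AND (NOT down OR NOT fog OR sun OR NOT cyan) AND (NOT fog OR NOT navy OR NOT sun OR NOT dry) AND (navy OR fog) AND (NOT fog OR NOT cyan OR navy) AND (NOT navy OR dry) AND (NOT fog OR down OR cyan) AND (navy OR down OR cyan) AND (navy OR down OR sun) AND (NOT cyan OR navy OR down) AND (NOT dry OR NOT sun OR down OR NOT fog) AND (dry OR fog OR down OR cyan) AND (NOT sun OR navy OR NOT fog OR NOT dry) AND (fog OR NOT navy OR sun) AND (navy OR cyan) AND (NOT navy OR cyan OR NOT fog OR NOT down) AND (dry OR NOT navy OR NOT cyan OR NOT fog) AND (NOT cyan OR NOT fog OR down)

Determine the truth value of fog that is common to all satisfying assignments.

Suppose fog = true.
Branch on sun: set sun = false.
Branch on down: set down = true.
From the singleton clause (NOT cyan), cyan = false.
From the singleton clause (dry), dry = true.
From the singleton clause (NOT navy), navy = false.
Now (navy) is unsatisfied and unit — conflict.
Undo down and try down = false.
From the singleton clause (NOT navy), navy = false.
Now (navy) is unsatisfied and unit — conflict.
Neither down = true nor down = false works.
Undo sun and try sun = true.
From the singleton clause (down), down = true.
From the singleton clause (NOT navy), navy = false.
From the singleton clause (NOT cyan), cyan = false.
Now (cyan) is unsatisfied and unit — conflict.
Neither sun = true nor sun = false works.
So every satisfying assignment has fog = False.

False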